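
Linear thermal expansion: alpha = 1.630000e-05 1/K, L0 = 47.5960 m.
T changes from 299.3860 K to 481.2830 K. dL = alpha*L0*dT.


dT = 181.8970 K
dL = 1.630000e-05 * 47.5960 * 181.8970 = 0.141118 m
L_final = 47.737118 m

dL = 0.141118 m


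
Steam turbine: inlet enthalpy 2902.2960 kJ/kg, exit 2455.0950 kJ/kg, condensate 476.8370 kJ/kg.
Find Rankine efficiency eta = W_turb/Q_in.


W = 447.2010 kJ/kg
Q_in = 2425.4590 kJ/kg
eta = 0.1844 = 18.4378%

eta = 18.4378%


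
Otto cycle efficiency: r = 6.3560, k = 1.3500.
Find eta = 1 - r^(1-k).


r^(k-1) = 1.9104
eta = 1 - 1/1.9104 = 0.4765 = 47.6537%

47.6537%


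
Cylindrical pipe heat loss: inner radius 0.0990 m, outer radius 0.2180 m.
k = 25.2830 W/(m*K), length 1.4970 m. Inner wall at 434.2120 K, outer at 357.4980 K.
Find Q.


dT = 76.7140 K
ln(ro/ri) = 0.7894
Q = 2*pi*25.2830*1.4970*76.7140 / 0.7894 = 23111.1426 W

23111.1426 W


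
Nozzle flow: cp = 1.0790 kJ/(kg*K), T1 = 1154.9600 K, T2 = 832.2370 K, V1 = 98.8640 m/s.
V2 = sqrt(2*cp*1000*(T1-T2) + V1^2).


dT = 322.7230 K
2*cp*1000*dT = 696436.2340
V1^2 = 9774.0905
V2 = sqrt(706210.3245) = 840.3632 m/s

840.3632 m/s


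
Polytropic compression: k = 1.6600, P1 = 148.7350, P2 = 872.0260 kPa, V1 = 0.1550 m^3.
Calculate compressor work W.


(k-1)/k = 0.3976
(P2/P1)^exp = 2.0202
W = 2.5152 * 148.7350 * 0.1550 * (2.0202 - 1) = 59.1557 kJ

59.1557 kJ


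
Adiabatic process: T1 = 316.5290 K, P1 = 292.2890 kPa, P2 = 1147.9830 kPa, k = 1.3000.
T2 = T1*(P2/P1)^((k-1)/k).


(k-1)/k = 0.2308
(P2/P1)^exp = 1.3712
T2 = 316.5290 * 1.3712 = 434.0291 K

434.0291 K


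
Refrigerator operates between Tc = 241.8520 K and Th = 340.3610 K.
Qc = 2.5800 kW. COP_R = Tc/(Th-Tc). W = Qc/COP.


COP = 241.8520 / 98.5090 = 2.4551
W = 2.5800 / 2.4551 = 1.0509 kW

COP = 2.4551, W = 1.0509 kW


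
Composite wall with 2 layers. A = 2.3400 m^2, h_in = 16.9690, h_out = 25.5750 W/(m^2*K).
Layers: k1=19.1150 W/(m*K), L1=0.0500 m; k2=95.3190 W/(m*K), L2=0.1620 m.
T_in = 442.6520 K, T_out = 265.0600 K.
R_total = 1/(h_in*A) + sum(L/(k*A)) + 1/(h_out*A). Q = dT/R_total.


R_conv_in = 1/(16.9690*2.3400) = 0.0252
R_1 = 0.0500/(19.1150*2.3400) = 0.0011
R_2 = 0.1620/(95.3190*2.3400) = 0.0007
R_conv_out = 1/(25.5750*2.3400) = 0.0167
R_total = 0.0437 K/W
Q = 177.5920 / 0.0437 = 4060.3571 W

R_total = 0.0437 K/W, Q = 4060.3571 W


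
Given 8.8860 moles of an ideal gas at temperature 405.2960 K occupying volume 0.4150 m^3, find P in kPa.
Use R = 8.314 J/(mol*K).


P = nRT/V = 8.8860 * 8.314 * 405.2960 / 0.4150
= 29942.5406 / 0.4150 = 72150.7002 Pa = 72.1507 kPa

72.1507 kPa


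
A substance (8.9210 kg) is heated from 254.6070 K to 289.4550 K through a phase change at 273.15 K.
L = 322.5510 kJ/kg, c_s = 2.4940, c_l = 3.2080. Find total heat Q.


Q1 (sensible, solid) = 8.9210 * 2.4940 * 18.5430 = 412.5627 kJ
Q2 (latent) = 8.9210 * 322.5510 = 2877.4775 kJ
Q3 (sensible, liquid) = 8.9210 * 3.2080 * 16.3050 = 466.6258 kJ
Q_total = 3756.6659 kJ

3756.6659 kJ


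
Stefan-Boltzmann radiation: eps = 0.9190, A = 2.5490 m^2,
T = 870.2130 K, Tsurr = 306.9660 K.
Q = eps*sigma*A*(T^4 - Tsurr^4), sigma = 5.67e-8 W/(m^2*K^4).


T^4 = 5.7346e+11
Tsurr^4 = 8.8789e+09
Q = 0.9190 * 5.67e-8 * 2.5490 * 5.6458e+11 = 74988.3563 W

74988.3563 W


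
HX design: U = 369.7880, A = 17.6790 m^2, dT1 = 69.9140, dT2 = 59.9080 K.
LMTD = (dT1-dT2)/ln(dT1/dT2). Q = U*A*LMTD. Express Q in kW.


LMTD = 64.7823 K
Q = 369.7880 * 17.6790 * 64.7823 = 423512.8668 W = 423.5129 kW

423.5129 kW


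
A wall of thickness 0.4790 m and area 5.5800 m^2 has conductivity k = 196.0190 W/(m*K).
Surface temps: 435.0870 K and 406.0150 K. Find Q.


dT = 29.0720 K
Q = 196.0190 * 5.5800 * 29.0720 / 0.4790 = 66385.2759 W

66385.2759 W


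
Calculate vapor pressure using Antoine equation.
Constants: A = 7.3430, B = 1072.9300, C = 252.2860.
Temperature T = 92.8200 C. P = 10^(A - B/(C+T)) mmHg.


C+T = 345.1060
B/(C+T) = 3.1090
log10(P) = 7.3430 - 3.1090 = 4.2340
P = 10^4.2340 = 17140.0939 mmHg

17140.0939 mmHg


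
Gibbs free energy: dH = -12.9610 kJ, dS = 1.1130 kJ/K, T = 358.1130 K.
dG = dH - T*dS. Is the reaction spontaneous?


T*dS = 358.1130 * 1.1130 = 398.5798 kJ
dG = -12.9610 - 398.5798 = -411.5408 kJ (spontaneous)

dG = -411.5408 kJ, spontaneous


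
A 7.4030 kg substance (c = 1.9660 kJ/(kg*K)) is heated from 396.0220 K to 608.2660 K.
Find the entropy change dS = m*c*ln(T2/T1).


T2/T1 = 1.5359
ln(T2/T1) = 0.4291
dS = 7.4030 * 1.9660 * 0.4291 = 6.2459 kJ/K

6.2459 kJ/K


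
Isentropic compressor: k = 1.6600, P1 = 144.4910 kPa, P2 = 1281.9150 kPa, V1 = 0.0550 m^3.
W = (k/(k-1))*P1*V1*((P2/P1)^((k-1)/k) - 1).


(k-1)/k = 0.3976
(P2/P1)^exp = 2.3819
W = 2.5152 * 144.4910 * 0.0550 * (2.3819 - 1) = 27.6213 kJ

27.6213 kJ


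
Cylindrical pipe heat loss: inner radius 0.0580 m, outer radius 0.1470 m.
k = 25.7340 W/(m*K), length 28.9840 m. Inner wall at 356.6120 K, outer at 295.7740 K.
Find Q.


dT = 60.8380 K
ln(ro/ri) = 0.9300
Q = 2*pi*25.7340*28.9840*60.8380 / 0.9300 = 306578.9509 W

306578.9509 W


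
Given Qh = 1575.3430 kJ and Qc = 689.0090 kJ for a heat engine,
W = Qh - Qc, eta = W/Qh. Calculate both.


W = 1575.3430 - 689.0090 = 886.3340 kJ
eta = 886.3340 / 1575.3430 = 0.5626 = 56.2629%

W = 886.3340 kJ, eta = 56.2629%


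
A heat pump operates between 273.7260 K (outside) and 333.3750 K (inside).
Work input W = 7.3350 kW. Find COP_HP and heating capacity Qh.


COP = 333.3750 / 59.6490 = 5.5889
Qh = 5.5889 * 7.3350 = 40.9949 kW

COP = 5.5889, Qh = 40.9949 kW


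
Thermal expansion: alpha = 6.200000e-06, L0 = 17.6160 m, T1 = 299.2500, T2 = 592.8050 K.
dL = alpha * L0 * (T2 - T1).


dT = 293.5550 K
dL = 6.200000e-06 * 17.6160 * 293.5550 = 0.032062 m
L_final = 17.648062 m

dL = 0.032062 m


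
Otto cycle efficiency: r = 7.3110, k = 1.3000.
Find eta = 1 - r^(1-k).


r^(k-1) = 1.8163
eta = 1 - 1/1.8163 = 0.4494 = 44.9437%

44.9437%


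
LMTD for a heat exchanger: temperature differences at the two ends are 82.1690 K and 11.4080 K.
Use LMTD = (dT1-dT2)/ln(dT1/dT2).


dT1/dT2 = 7.2028
ln(dT1/dT2) = 1.9745
LMTD = 70.7610 / 1.9745 = 35.8381 K

35.8381 K


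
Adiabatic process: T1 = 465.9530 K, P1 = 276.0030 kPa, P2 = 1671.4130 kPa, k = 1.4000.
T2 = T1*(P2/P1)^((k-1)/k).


(k-1)/k = 0.2857
(P2/P1)^exp = 1.6729
T2 = 465.9530 * 1.6729 = 779.5056 K

779.5056 K


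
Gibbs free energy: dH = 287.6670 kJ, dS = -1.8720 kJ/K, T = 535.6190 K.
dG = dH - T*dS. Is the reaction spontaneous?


T*dS = 535.6190 * -1.8720 = -1002.6788 kJ
dG = 287.6670 + 1002.6788 = 1290.3458 kJ (non-spontaneous)

dG = 1290.3458 kJ, non-spontaneous


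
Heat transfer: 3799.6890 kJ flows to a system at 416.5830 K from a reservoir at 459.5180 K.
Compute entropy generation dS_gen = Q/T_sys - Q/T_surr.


dS_sys = 3799.6890/416.5830 = 9.1211 kJ/K
dS_surr = -3799.6890/459.5180 = -8.2689 kJ/K
dS_gen = 9.1211 - 8.2689 = 0.8522 kJ/K (irreversible)

dS_gen = 0.8522 kJ/K, irreversible


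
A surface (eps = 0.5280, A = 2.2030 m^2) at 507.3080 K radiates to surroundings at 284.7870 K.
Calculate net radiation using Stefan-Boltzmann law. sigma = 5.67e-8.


T^4 = 6.6235e+10
Tsurr^4 = 6.5778e+09
Q = 0.5280 * 5.67e-8 * 2.2030 * 5.9657e+10 = 3934.5365 W

3934.5365 W


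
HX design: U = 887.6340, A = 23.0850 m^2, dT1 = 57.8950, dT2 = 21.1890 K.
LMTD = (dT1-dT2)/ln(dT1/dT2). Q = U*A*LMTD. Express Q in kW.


LMTD = 36.5180 K
Q = 887.6340 * 23.0850 * 36.5180 = 748290.9450 W = 748.2909 kW

748.2909 kW


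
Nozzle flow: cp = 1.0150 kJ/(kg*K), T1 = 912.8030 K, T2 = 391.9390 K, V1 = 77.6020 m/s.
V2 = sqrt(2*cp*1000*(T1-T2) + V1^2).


dT = 520.8640 K
2*cp*1000*dT = 1057353.9200
V1^2 = 6022.0704
V2 = sqrt(1063375.9904) = 1031.2012 m/s

1031.2012 m/s


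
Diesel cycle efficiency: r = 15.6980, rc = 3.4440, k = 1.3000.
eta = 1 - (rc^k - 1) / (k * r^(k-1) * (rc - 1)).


r^(k-1) = 2.2843
rc^k = 4.9909
eta = 0.4501 = 45.0108%

45.0108%


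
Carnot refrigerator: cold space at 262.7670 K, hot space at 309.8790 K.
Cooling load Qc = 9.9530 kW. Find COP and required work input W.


COP = 262.7670 / 47.1120 = 5.5775
W = 9.9530 / 5.5775 = 1.7845 kW

COP = 5.5775, W = 1.7845 kW


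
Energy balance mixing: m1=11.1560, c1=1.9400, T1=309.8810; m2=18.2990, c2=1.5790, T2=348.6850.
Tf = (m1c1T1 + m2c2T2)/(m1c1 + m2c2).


num = 16781.5895
den = 50.5368
Tf = 332.0670 K

332.0670 K


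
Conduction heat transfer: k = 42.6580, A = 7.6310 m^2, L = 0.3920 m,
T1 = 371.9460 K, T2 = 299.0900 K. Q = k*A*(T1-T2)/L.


dT = 72.8560 K
Q = 42.6580 * 7.6310 * 72.8560 / 0.3920 = 60500.8115 W

60500.8115 W


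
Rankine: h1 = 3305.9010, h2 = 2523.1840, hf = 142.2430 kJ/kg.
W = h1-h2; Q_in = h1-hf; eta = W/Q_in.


W = 782.7170 kJ/kg
Q_in = 3163.6580 kJ/kg
eta = 0.2474 = 24.7409%

eta = 24.7409%


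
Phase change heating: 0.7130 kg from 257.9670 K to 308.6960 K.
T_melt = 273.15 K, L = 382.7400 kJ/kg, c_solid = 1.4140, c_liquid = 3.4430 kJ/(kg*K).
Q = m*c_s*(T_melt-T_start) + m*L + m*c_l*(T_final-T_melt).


Q1 (sensible, solid) = 0.7130 * 1.4140 * 15.1830 = 15.3072 kJ
Q2 (latent) = 0.7130 * 382.7400 = 272.8936 kJ
Q3 (sensible, liquid) = 0.7130 * 3.4430 * 35.5460 = 87.2604 kJ
Q_total = 375.4613 kJ

375.4613 kJ


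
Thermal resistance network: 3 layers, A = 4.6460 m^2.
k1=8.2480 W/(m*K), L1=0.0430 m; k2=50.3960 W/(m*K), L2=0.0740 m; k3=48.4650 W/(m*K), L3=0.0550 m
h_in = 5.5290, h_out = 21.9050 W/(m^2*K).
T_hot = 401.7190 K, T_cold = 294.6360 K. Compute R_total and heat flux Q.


R_conv_in = 1/(5.5290*4.6460) = 0.0389
R_1 = 0.0430/(8.2480*4.6460) = 0.0011
R_2 = 0.0740/(50.3960*4.6460) = 0.0003
R_3 = 0.0550/(48.4650*4.6460) = 0.0002
R_conv_out = 1/(21.9050*4.6460) = 0.0098
R_total = 0.0504 K/W
Q = 107.0830 / 0.0504 = 2123.0814 W

R_total = 0.0504 K/W, Q = 2123.0814 W


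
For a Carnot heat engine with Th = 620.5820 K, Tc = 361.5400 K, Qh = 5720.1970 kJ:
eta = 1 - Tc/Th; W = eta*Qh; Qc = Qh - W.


eta = 1 - 361.5400/620.5820 = 0.4174
W = 0.4174 * 5720.1970 = 2387.7123 kJ
Qc = 5720.1970 - 2387.7123 = 3332.4847 kJ

eta = 41.7418%, W = 2387.7123 kJ, Qc = 3332.4847 kJ


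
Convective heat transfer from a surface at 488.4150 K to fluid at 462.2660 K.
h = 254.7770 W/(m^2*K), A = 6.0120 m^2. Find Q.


dT = 26.1490 K
Q = 254.7770 * 6.0120 * 26.1490 = 40052.9286 W

40052.9286 W


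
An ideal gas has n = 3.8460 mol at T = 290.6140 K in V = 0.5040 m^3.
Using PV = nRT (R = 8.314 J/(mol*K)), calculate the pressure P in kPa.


P = nRT/V = 3.8460 * 8.314 * 290.6140 / 0.5040
= 9292.5698 / 0.5040 = 18437.6385 Pa = 18.4376 kPa

18.4376 kPa


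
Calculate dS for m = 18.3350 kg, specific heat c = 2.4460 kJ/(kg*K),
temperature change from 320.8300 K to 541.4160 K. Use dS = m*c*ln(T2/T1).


T2/T1 = 1.6875
ln(T2/T1) = 0.5233
dS = 18.3350 * 2.4460 * 0.5233 = 23.4676 kJ/K

23.4676 kJ/K


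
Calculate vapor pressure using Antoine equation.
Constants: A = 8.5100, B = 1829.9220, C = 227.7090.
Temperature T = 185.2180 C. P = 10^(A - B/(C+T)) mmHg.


C+T = 412.9270
B/(C+T) = 4.4316
log10(P) = 8.5100 - 4.4316 = 4.0784
P = 10^4.0784 = 11978.7863 mmHg

11978.7863 mmHg


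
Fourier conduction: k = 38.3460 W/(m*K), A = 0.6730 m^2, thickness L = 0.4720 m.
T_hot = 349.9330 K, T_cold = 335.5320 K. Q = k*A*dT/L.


dT = 14.4010 K
Q = 38.3460 * 0.6730 * 14.4010 / 0.4720 = 787.3825 W

787.3825 W


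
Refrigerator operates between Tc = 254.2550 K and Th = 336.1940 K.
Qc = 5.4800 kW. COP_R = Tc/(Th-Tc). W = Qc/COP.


COP = 254.2550 / 81.9390 = 3.1030
W = 5.4800 / 3.1030 = 1.7660 kW

COP = 3.1030, W = 1.7660 kW


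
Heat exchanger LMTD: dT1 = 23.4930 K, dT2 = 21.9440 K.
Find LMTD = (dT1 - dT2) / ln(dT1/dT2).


dT1/dT2 = 1.0706
ln(dT1/dT2) = 0.0682
LMTD = 1.5490 / 0.0682 = 22.7097 K

22.7097 K


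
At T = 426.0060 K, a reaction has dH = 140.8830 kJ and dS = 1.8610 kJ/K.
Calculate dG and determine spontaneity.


T*dS = 426.0060 * 1.8610 = 792.7972 kJ
dG = 140.8830 - 792.7972 = -651.9142 kJ (spontaneous)

dG = -651.9142 kJ, spontaneous


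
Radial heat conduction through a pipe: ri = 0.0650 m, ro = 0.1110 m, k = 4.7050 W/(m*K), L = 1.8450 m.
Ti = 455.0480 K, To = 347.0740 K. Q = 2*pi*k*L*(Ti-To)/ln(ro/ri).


dT = 107.9740 K
ln(ro/ri) = 0.5351
Q = 2*pi*4.7050*1.8450*107.9740 / 0.5351 = 11004.8788 W

11004.8788 W


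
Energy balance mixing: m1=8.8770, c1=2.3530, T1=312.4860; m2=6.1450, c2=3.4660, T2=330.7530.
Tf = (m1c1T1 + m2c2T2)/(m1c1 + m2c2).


num = 13571.6426
den = 42.1862
Tf = 321.7085 K

321.7085 K


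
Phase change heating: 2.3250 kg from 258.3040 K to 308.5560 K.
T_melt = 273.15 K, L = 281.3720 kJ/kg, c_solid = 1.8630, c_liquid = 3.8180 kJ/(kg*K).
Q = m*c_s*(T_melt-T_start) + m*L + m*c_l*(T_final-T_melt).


Q1 (sensible, solid) = 2.3250 * 1.8630 * 14.8460 = 64.3051 kJ
Q2 (latent) = 2.3250 * 281.3720 = 654.1899 kJ
Q3 (sensible, liquid) = 2.3250 * 3.8180 * 35.4060 = 314.2938 kJ
Q_total = 1032.7887 kJ

1032.7887 kJ


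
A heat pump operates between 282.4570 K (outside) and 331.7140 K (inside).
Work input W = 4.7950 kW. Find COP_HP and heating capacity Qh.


COP = 331.7140 / 49.2570 = 6.7344
Qh = 6.7344 * 4.7950 = 32.2912 kW

COP = 6.7344, Qh = 32.2912 kW


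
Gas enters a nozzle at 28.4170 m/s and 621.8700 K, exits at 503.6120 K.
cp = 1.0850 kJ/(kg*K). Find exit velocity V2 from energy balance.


dT = 118.2580 K
2*cp*1000*dT = 256619.8600
V1^2 = 807.5259
V2 = sqrt(257427.3859) = 507.3730 m/s

507.3730 m/s


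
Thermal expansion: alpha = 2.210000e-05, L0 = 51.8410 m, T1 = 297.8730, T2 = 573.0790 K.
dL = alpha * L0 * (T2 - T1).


dT = 275.2060 K
dL = 2.210000e-05 * 51.8410 * 275.2060 = 0.315300 m
L_final = 52.156300 m

dL = 0.315300 m


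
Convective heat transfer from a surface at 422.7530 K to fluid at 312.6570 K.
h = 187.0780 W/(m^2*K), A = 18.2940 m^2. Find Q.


dT = 110.0960 K
Q = 187.0780 * 18.2940 * 110.0960 = 376793.0934 W

376793.0934 W


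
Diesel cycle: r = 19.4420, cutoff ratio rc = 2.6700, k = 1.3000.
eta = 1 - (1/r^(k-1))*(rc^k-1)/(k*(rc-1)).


r^(k-1) = 2.4357
rc^k = 3.5848
eta = 0.5112 = 51.1185%

51.1185%


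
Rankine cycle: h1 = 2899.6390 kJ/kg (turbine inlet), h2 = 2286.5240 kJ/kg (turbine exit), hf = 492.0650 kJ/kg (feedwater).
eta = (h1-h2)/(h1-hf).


W = 613.1150 kJ/kg
Q_in = 2407.5740 kJ/kg
eta = 0.2547 = 25.4661%

eta = 25.4661%


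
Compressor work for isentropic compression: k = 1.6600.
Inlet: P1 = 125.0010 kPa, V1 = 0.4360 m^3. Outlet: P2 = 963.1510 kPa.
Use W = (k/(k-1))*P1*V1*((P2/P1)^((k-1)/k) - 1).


(k-1)/k = 0.3976
(P2/P1)^exp = 2.2520
W = 2.5152 * 125.0010 * 0.4360 * (2.2520 - 1) = 171.6253 kJ

171.6253 kJ


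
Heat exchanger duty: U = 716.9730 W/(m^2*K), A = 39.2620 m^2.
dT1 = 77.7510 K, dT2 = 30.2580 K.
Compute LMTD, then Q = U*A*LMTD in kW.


LMTD = 50.3237 K
Q = 716.9730 * 39.2620 * 50.3237 = 1416600.8255 W = 1416.6008 kW

1416.6008 kW


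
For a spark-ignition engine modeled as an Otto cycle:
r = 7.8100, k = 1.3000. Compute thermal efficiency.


r^(k-1) = 1.8527
eta = 1 - 1/1.8527 = 0.4602 = 46.0235%

46.0235%


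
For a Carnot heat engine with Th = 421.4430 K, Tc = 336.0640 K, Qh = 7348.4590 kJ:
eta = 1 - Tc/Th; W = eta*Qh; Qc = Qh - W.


eta = 1 - 336.0640/421.4430 = 0.2026
W = 0.2026 * 7348.4590 = 1488.7045 kJ
Qc = 7348.4590 - 1488.7045 = 5859.7545 kJ

eta = 20.2587%, W = 1488.7045 kJ, Qc = 5859.7545 kJ


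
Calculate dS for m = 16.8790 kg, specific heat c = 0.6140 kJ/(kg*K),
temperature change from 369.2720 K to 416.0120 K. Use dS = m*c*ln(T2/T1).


T2/T1 = 1.1266
ln(T2/T1) = 0.1192
dS = 16.8790 * 0.6140 * 0.1192 = 1.2352 kJ/K

1.2352 kJ/K


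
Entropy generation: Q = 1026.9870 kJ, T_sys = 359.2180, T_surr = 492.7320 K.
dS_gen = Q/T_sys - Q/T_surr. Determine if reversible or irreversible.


dS_sys = 1026.9870/359.2180 = 2.8590 kJ/K
dS_surr = -1026.9870/492.7320 = -2.0843 kJ/K
dS_gen = 2.8590 - 2.0843 = 0.7747 kJ/K (irreversible)

dS_gen = 0.7747 kJ/K, irreversible


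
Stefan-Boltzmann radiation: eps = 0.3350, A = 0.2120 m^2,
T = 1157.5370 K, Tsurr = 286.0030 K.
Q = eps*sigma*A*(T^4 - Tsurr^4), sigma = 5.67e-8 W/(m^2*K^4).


T^4 = 1.7953e+12
Tsurr^4 = 6.6909e+09
Q = 0.3350 * 5.67e-8 * 0.2120 * 1.7886e+12 = 7202.4736 W

7202.4736 W


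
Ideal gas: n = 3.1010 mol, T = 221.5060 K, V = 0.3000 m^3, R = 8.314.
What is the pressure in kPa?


P = nRT/V = 3.1010 * 8.314 * 221.5060 / 0.3000
= 5710.8043 / 0.3000 = 19036.0145 Pa = 19.0360 kPa

19.0360 kPa


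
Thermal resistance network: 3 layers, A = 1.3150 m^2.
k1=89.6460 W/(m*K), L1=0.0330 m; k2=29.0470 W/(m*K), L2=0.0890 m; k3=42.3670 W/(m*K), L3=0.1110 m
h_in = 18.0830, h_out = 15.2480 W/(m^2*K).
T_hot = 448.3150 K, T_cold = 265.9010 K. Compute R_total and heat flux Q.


R_conv_in = 1/(18.0830*1.3150) = 0.0421
R_1 = 0.0330/(89.6460*1.3150) = 0.0003
R_2 = 0.0890/(29.0470*1.3150) = 0.0023
R_3 = 0.1110/(42.3670*1.3150) = 0.0020
R_conv_out = 1/(15.2480*1.3150) = 0.0499
R_total = 0.0965 K/W
Q = 182.4140 / 0.0965 = 1889.7420 W

R_total = 0.0965 K/W, Q = 1889.7420 W


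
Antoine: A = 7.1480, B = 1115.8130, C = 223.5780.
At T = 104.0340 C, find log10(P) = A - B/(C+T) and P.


C+T = 327.6120
B/(C+T) = 3.4059
log10(P) = 7.1480 - 3.4059 = 3.7421
P = 10^3.7421 = 5522.0733 mmHg

5522.0733 mmHg


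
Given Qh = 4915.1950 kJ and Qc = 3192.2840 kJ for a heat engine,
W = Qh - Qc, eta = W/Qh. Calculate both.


W = 4915.1950 - 3192.2840 = 1722.9110 kJ
eta = 1722.9110 / 4915.1950 = 0.3505 = 35.0527%

W = 1722.9110 kJ, eta = 35.0527%


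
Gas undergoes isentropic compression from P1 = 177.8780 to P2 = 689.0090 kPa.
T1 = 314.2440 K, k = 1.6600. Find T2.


(k-1)/k = 0.3976
(P2/P1)^exp = 1.7133
T2 = 314.2440 * 1.7133 = 538.3825 K

538.3825 K


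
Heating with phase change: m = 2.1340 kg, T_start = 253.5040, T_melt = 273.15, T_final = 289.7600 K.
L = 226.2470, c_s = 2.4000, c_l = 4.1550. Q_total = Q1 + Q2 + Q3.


Q1 (sensible, solid) = 2.1340 * 2.4000 * 19.6460 = 100.6190 kJ
Q2 (latent) = 2.1340 * 226.2470 = 482.8111 kJ
Q3 (sensible, liquid) = 2.1340 * 4.1550 * 16.6100 = 147.2770 kJ
Q_total = 730.7071 kJ

730.7071 kJ


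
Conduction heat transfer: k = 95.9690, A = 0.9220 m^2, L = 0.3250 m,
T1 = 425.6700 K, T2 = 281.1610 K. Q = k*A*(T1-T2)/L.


dT = 144.5090 K
Q = 95.9690 * 0.9220 * 144.5090 / 0.3250 = 39343.5392 W

39343.5392 W


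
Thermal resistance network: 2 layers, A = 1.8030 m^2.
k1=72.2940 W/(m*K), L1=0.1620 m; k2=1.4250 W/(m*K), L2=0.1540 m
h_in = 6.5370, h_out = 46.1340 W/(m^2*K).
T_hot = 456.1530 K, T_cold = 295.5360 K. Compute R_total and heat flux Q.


R_conv_in = 1/(6.5370*1.8030) = 0.0848
R_1 = 0.1620/(72.2940*1.8030) = 0.0012
R_2 = 0.1540/(1.4250*1.8030) = 0.0599
R_conv_out = 1/(46.1340*1.8030) = 0.0120
R_total = 0.1580 K/W
Q = 160.6170 / 0.1580 = 1016.2480 W

R_total = 0.1580 K/W, Q = 1016.2480 W


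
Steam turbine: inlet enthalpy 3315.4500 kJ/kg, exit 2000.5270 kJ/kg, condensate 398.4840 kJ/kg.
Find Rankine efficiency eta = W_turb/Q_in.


W = 1314.9230 kJ/kg
Q_in = 2916.9660 kJ/kg
eta = 0.4508 = 45.0784%

eta = 45.0784%


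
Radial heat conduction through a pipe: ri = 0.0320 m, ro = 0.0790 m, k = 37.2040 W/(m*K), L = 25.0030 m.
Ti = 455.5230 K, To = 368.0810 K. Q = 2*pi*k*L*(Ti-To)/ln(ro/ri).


dT = 87.4420 K
ln(ro/ri) = 0.9037
Q = 2*pi*37.2040*25.0030*87.4420 / 0.9037 = 565524.8359 W

565524.8359 W


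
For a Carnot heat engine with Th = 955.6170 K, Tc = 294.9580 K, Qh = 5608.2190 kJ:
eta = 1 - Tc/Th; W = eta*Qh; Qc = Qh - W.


eta = 1 - 294.9580/955.6170 = 0.6913
W = 0.6913 * 5608.2190 = 3877.2022 kJ
Qc = 5608.2190 - 3877.2022 = 1731.0168 kJ

eta = 69.1343%, W = 3877.2022 kJ, Qc = 1731.0168 kJ


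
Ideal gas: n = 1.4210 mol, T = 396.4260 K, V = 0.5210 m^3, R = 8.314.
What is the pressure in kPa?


P = nRT/V = 1.4210 * 8.314 * 396.4260 / 0.5210
= 4683.4537 / 0.5210 = 8989.3545 Pa = 8.9894 kPa

8.9894 kPa


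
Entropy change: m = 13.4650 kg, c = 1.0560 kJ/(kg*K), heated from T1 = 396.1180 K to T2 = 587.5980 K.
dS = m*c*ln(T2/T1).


T2/T1 = 1.4834
ln(T2/T1) = 0.3943
dS = 13.4650 * 1.0560 * 0.3943 = 5.6070 kJ/K

5.6070 kJ/K


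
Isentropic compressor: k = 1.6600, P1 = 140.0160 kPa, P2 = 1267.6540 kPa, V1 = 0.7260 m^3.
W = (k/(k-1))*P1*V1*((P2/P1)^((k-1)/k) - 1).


(k-1)/k = 0.3976
(P2/P1)^exp = 2.4012
W = 2.5152 * 140.0160 * 0.7260 * (2.4012 - 1) = 358.2371 kJ

358.2371 kJ


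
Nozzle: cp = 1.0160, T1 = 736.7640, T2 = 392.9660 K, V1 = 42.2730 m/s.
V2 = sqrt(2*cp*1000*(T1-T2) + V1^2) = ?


dT = 343.7980 K
2*cp*1000*dT = 698597.5360
V1^2 = 1787.0065
V2 = sqrt(700384.5425) = 836.8898 m/s

836.8898 m/s


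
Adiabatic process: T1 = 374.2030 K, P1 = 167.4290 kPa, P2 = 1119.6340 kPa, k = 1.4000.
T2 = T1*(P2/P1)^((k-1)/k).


(k-1)/k = 0.2857
(P2/P1)^exp = 1.7210
T2 = 374.2030 * 1.7210 = 644.0086 K

644.0086 K


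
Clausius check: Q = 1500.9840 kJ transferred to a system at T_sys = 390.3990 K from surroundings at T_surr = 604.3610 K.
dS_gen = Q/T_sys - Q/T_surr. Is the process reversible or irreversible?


dS_sys = 1500.9840/390.3990 = 3.8447 kJ/K
dS_surr = -1500.9840/604.3610 = -2.4836 kJ/K
dS_gen = 3.8447 - 2.4836 = 1.3612 kJ/K (irreversible)

dS_gen = 1.3612 kJ/K, irreversible


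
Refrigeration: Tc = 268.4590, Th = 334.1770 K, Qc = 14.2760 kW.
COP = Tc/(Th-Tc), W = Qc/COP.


COP = 268.4590 / 65.7180 = 4.0850
W = 14.2760 / 4.0850 = 3.4947 kW

COP = 4.0850, W = 3.4947 kW


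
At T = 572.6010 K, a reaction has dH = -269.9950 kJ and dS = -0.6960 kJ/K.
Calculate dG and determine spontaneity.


T*dS = 572.6010 * -0.6960 = -398.5303 kJ
dG = -269.9950 + 398.5303 = 128.5353 kJ (non-spontaneous)

dG = 128.5353 kJ, non-spontaneous


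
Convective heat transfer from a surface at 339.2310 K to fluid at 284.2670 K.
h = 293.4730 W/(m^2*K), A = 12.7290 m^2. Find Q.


dT = 54.9640 K
Q = 293.4730 * 12.7290 * 54.9640 = 205324.4977 W

205324.4977 W


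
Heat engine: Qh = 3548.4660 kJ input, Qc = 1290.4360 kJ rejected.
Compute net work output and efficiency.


W = 3548.4660 - 1290.4360 = 2258.0300 kJ
eta = 2258.0300 / 3548.4660 = 0.6363 = 63.6340%

W = 2258.0300 kJ, eta = 63.6340%


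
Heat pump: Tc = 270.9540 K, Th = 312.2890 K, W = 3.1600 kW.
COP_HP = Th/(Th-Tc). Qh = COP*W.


COP = 312.2890 / 41.3350 = 7.5551
Qh = 7.5551 * 3.1600 = 23.8740 kW

COP = 7.5551, Qh = 23.8740 kW


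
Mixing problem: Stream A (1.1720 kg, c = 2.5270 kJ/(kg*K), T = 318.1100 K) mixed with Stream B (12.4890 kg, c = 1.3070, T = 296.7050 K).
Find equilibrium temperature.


num = 5785.2808
den = 19.2848
Tf = 299.9923 K

299.9923 K


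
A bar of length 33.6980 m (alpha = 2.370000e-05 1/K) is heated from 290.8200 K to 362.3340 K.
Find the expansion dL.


dT = 71.5140 K
dL = 2.370000e-05 * 33.6980 * 71.5140 = 0.057114 m
L_final = 33.755114 m

dL = 0.057114 m


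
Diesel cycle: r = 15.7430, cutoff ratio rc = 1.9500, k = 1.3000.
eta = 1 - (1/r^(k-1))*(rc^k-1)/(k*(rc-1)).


r^(k-1) = 2.2863
rc^k = 2.3826
eta = 0.5103 = 51.0342%

51.0342%


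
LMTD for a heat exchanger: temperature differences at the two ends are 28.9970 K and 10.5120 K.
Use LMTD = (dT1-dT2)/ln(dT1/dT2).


dT1/dT2 = 2.7585
ln(dT1/dT2) = 1.0147
LMTD = 18.4850 / 1.0147 = 18.2177 K

18.2177 K


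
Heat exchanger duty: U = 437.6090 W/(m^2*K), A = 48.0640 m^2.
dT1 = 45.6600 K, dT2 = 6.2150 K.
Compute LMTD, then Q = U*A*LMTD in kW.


LMTD = 19.7793 K
Q = 437.6090 * 48.0640 * 19.7793 = 416022.6823 W = 416.0227 kW

416.0227 kW


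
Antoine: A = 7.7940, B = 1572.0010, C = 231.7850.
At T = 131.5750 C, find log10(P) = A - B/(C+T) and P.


C+T = 363.3600
B/(C+T) = 4.3263
log10(P) = 7.7940 - 4.3263 = 3.4677
P = 10^3.4677 = 2935.6838 mmHg

2935.6838 mmHg


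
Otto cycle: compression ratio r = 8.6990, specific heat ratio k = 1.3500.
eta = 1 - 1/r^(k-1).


r^(k-1) = 2.1321
eta = 1 - 1/2.1321 = 0.5310 = 53.0986%

53.0986%


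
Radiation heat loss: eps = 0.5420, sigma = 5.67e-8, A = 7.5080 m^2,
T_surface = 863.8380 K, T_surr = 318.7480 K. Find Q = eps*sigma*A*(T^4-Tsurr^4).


T^4 = 5.5684e+11
Tsurr^4 = 1.0323e+10
Q = 0.5420 * 5.67e-8 * 7.5080 * 5.4652e+11 = 126098.3370 W

126098.3370 W


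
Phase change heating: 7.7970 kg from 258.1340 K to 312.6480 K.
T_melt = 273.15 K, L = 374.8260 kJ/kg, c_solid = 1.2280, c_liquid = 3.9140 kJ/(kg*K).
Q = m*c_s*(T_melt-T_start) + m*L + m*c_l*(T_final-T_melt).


Q1 (sensible, solid) = 7.7970 * 1.2280 * 15.0160 = 143.7739 kJ
Q2 (latent) = 7.7970 * 374.8260 = 2922.5183 kJ
Q3 (sensible, liquid) = 7.7970 * 3.9140 * 39.4980 = 1205.3786 kJ
Q_total = 4271.6708 kJ

4271.6708 kJ


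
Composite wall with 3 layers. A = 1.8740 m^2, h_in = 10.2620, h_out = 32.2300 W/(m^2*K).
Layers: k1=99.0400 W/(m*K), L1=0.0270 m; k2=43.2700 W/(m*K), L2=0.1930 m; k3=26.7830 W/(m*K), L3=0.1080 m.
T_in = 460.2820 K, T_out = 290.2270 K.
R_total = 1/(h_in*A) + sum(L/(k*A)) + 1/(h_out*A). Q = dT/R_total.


R_conv_in = 1/(10.2620*1.8740) = 0.0520
R_1 = 0.0270/(99.0400*1.8740) = 0.0001
R_2 = 0.1930/(43.2700*1.8740) = 0.0024
R_3 = 0.1080/(26.7830*1.8740) = 0.0022
R_conv_out = 1/(32.2300*1.8740) = 0.0166
R_total = 0.0732 K/W
Q = 170.0550 / 0.0732 = 2322.0982 W

R_total = 0.0732 K/W, Q = 2322.0982 W


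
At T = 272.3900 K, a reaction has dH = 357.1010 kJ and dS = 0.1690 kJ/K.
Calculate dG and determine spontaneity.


T*dS = 272.3900 * 0.1690 = 46.0339 kJ
dG = 357.1010 - 46.0339 = 311.0671 kJ (non-spontaneous)

dG = 311.0671 kJ, non-spontaneous


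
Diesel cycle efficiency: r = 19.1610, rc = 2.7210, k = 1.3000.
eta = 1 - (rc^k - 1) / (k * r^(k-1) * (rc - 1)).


r^(k-1) = 2.4251
rc^k = 3.6741
eta = 0.5071 = 50.7141%

50.7141%


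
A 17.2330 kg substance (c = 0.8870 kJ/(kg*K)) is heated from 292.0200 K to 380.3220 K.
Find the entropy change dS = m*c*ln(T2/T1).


T2/T1 = 1.3024
ln(T2/T1) = 0.2642
dS = 17.2330 * 0.8870 * 0.2642 = 4.0384 kJ/K

4.0384 kJ/K


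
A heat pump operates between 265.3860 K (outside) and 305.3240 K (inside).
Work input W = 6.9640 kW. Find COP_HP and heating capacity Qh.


COP = 305.3240 / 39.9380 = 7.6449
Qh = 7.6449 * 6.9640 = 53.2394 kW

COP = 7.6449, Qh = 53.2394 kW


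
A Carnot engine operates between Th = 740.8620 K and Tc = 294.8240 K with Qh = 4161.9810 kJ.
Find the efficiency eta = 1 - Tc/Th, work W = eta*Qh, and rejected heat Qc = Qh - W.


eta = 1 - 294.8240/740.8620 = 0.6021
W = 0.6021 * 4161.9810 = 2505.7321 kJ
Qc = 4161.9810 - 2505.7321 = 1656.2489 kJ

eta = 60.2053%, W = 2505.7321 kJ, Qc = 1656.2489 kJ


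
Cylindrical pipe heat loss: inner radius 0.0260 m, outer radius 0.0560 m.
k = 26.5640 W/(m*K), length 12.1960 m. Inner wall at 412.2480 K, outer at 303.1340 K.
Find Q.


dT = 109.1140 K
ln(ro/ri) = 0.7673
Q = 2*pi*26.5640*12.1960*109.1140 / 0.7673 = 289488.5685 W

289488.5685 W


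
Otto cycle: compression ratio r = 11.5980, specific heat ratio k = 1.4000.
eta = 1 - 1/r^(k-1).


r^(k-1) = 2.6653
eta = 1 - 1/2.6653 = 0.6248 = 62.4814%

62.4814%


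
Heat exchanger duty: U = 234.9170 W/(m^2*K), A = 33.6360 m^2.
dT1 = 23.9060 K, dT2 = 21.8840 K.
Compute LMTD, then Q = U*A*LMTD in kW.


LMTD = 22.8801 K
Q = 234.9170 * 33.6360 * 22.8801 = 180791.0455 W = 180.7910 kW

180.7910 kW


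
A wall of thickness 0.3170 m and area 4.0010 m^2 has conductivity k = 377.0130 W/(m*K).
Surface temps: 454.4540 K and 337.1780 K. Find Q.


dT = 117.2760 K
Q = 377.0130 * 4.0010 * 117.2760 / 0.3170 = 558052.1165 W

558052.1165 W


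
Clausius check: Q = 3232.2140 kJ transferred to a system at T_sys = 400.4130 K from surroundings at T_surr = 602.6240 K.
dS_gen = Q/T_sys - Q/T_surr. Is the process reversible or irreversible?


dS_sys = 3232.2140/400.4130 = 8.0722 kJ/K
dS_surr = -3232.2140/602.6240 = -5.3636 kJ/K
dS_gen = 8.0722 - 5.3636 = 2.7086 kJ/K (irreversible)

dS_gen = 2.7086 kJ/K, irreversible


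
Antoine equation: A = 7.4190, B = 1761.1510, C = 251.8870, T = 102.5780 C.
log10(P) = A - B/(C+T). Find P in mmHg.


C+T = 354.4650
B/(C+T) = 4.9685
log10(P) = 7.4190 - 4.9685 = 2.4505
P = 10^2.4505 = 282.1783 mmHg

282.1783 mmHg


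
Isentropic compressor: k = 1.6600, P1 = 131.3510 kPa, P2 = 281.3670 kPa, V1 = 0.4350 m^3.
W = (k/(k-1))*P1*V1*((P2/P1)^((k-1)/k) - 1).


(k-1)/k = 0.3976
(P2/P1)^exp = 1.3538
W = 2.5152 * 131.3510 * 0.4350 * (1.3538 - 1) = 50.8375 kJ

50.8375 kJ


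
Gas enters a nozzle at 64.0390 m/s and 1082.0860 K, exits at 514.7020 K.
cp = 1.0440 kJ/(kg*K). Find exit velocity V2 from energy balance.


dT = 567.3840 K
2*cp*1000*dT = 1184697.7920
V1^2 = 4100.9935
V2 = sqrt(1188798.7855) = 1090.3205 m/s

1090.3205 m/s


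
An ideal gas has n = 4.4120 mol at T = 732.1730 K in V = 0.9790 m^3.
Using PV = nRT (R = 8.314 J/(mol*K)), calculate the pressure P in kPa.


P = nRT/V = 4.4120 * 8.314 * 732.1730 / 0.9790
= 26857.1073 / 0.9790 = 27433.2045 Pa = 27.4332 kPa

27.4332 kPa


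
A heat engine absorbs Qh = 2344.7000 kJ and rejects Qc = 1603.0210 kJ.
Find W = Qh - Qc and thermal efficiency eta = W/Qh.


W = 2344.7000 - 1603.0210 = 741.6790 kJ
eta = 741.6790 / 2344.7000 = 0.3163 = 31.6321%

W = 741.6790 kJ, eta = 31.6321%


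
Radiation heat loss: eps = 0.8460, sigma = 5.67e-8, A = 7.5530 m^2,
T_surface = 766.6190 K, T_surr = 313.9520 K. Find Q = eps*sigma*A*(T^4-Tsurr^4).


T^4 = 3.4540e+11
Tsurr^4 = 9.7152e+09
Q = 0.8460 * 5.67e-8 * 7.5530 * 3.3568e+11 = 121618.7153 W

121618.7153 W


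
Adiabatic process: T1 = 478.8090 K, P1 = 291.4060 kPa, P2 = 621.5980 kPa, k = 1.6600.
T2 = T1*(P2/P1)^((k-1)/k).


(k-1)/k = 0.3976
(P2/P1)^exp = 1.3515
T2 = 478.8090 * 1.3515 = 647.1038 K

647.1038 K


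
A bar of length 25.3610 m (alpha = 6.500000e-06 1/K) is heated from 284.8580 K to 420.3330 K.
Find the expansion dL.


dT = 135.4750 K
dL = 6.500000e-06 * 25.3610 * 135.4750 = 0.022333 m
L_final = 25.383333 m

dL = 0.022333 m


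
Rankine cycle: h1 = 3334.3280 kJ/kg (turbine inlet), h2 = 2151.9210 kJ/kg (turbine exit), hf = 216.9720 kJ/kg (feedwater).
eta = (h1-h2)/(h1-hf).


W = 1182.4070 kJ/kg
Q_in = 3117.3560 kJ/kg
eta = 0.3793 = 37.9298%

eta = 37.9298%


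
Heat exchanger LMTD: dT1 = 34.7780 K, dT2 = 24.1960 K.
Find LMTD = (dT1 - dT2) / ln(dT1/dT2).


dT1/dT2 = 1.4373
ln(dT1/dT2) = 0.3628
LMTD = 10.5820 / 0.3628 = 29.1678 K

29.1678 K


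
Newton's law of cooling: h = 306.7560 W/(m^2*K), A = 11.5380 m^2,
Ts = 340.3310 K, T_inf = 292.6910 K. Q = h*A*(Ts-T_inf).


dT = 47.6400 K
Q = 306.7560 * 11.5380 * 47.6400 = 168614.6687 W

168614.6687 W


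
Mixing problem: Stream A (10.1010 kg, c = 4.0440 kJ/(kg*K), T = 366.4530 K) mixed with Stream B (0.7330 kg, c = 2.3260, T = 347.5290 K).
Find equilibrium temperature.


num = 15561.5572
den = 42.5534
Tf = 365.6948 K

365.6948 K


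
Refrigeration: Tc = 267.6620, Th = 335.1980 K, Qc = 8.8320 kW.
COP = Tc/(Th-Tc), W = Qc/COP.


COP = 267.6620 / 67.5360 = 3.9632
W = 8.8320 / 3.9632 = 2.2285 kW

COP = 3.9632, W = 2.2285 kW


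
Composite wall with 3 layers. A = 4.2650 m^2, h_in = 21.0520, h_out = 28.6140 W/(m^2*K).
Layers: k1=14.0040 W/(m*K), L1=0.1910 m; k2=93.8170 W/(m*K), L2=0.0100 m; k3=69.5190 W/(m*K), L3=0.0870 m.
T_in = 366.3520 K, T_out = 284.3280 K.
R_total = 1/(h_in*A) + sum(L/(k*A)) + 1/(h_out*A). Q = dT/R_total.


R_conv_in = 1/(21.0520*4.2650) = 0.0111
R_1 = 0.1910/(14.0040*4.2650) = 0.0032
R_2 = 0.0100/(93.8170*4.2650) = 2.4992e-05
R_3 = 0.0870/(69.5190*4.2650) = 0.0003
R_conv_out = 1/(28.6140*4.2650) = 0.0082
R_total = 0.0228 K/W
Q = 82.0240 / 0.0228 = 3589.9993 W

R_total = 0.0228 K/W, Q = 3589.9993 W


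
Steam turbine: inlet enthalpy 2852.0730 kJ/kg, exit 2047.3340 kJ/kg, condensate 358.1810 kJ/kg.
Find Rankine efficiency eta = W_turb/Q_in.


W = 804.7390 kJ/kg
Q_in = 2493.8920 kJ/kg
eta = 0.3227 = 32.2684%

eta = 32.2684%


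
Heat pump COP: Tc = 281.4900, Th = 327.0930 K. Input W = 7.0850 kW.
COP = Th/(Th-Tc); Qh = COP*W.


COP = 327.0930 / 45.6030 = 7.1726
Qh = 7.1726 * 7.0850 = 50.8180 kW

COP = 7.1726, Qh = 50.8180 kW


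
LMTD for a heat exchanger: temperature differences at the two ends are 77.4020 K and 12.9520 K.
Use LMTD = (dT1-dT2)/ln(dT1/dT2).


dT1/dT2 = 5.9761
ln(dT1/dT2) = 1.7878
LMTD = 64.4500 / 1.7878 = 36.0507 K

36.0507 K


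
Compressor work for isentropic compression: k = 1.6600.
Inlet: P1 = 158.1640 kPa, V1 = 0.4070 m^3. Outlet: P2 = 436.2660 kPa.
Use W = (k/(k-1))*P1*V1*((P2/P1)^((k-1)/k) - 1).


(k-1)/k = 0.3976
(P2/P1)^exp = 1.4969
W = 2.5152 * 158.1640 * 0.4070 * (1.4969 - 1) = 80.4533 kJ

80.4533 kJ


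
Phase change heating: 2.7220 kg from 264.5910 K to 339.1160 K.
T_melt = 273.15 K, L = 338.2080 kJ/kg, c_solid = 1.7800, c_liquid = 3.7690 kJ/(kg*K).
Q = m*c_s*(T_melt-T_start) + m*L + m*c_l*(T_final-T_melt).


Q1 (sensible, solid) = 2.7220 * 1.7800 * 8.5590 = 41.4697 kJ
Q2 (latent) = 2.7220 * 338.2080 = 920.6022 kJ
Q3 (sensible, liquid) = 2.7220 * 3.7690 * 65.9660 = 676.7596 kJ
Q_total = 1638.8315 kJ

1638.8315 kJ


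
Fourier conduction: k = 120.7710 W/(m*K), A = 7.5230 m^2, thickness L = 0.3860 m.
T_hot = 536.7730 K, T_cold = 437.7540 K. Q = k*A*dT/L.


dT = 99.0190 K
Q = 120.7710 * 7.5230 * 99.0190 / 0.3860 = 233069.2376 W

233069.2376 W


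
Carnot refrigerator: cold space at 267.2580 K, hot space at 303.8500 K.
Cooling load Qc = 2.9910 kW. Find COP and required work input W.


COP = 267.2580 / 36.5920 = 7.3037
W = 2.9910 / 7.3037 = 0.4095 kW

COP = 7.3037, W = 0.4095 kW


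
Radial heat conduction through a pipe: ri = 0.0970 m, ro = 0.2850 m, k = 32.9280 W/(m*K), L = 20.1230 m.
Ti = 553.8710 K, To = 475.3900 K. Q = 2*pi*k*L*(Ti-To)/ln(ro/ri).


dT = 78.4810 K
ln(ro/ri) = 1.0778
Q = 2*pi*32.9280*20.1230*78.4810 / 1.0778 = 303160.8256 W

303160.8256 W


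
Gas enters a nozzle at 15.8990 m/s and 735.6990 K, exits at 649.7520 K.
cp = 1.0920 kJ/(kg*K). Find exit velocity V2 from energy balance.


dT = 85.9470 K
2*cp*1000*dT = 187708.2480
V1^2 = 252.7782
V2 = sqrt(187961.0262) = 433.5447 m/s

433.5447 m/s


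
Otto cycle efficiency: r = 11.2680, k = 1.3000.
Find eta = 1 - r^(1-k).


r^(k-1) = 2.0680
eta = 1 - 1/2.0680 = 0.5164 = 51.6445%

51.6445%


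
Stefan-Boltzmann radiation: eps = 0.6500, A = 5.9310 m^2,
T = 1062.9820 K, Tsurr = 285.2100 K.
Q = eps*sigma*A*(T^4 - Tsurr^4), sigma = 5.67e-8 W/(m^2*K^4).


T^4 = 1.2767e+12
Tsurr^4 = 6.6170e+09
Q = 0.6500 * 5.67e-8 * 5.9310 * 1.2701e+12 = 277633.1460 W

277633.1460 W


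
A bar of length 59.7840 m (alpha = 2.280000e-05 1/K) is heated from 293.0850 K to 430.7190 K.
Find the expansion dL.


dT = 137.6340 K
dL = 2.280000e-05 * 59.7840 * 137.6340 = 0.187605 m
L_final = 59.971605 m

dL = 0.187605 m


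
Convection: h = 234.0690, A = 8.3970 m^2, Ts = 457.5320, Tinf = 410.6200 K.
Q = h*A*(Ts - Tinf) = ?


dT = 46.9120 K
Q = 234.0690 * 8.3970 * 46.9120 = 92204.4755 W

92204.4755 W


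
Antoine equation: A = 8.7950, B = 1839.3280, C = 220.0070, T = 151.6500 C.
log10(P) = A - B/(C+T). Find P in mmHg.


C+T = 371.6570
B/(C+T) = 4.9490
log10(P) = 8.7950 - 4.9490 = 3.8460
P = 10^3.8460 = 7014.6613 mmHg

7014.6613 mmHg


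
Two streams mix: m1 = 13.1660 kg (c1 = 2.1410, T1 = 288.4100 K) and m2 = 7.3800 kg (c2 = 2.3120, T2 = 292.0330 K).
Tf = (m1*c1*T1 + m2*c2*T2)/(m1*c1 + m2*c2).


num = 13112.6488
den = 45.2510
Tf = 289.7761 K

289.7761 K


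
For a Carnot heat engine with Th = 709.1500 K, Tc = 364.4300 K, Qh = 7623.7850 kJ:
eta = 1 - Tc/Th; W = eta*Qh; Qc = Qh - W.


eta = 1 - 364.4300/709.1500 = 0.4861
W = 0.4861 * 7623.7850 = 3705.9454 kJ
Qc = 7623.7850 - 3705.9454 = 3917.8396 kJ

eta = 48.6103%, W = 3705.9454 kJ, Qc = 3917.8396 kJ


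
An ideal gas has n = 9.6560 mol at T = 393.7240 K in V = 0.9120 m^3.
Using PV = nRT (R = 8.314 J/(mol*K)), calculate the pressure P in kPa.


P = nRT/V = 9.6560 * 8.314 * 393.7240 / 0.9120
= 31608.1564 / 0.9120 = 34658.0663 Pa = 34.6581 kPa

34.6581 kPa


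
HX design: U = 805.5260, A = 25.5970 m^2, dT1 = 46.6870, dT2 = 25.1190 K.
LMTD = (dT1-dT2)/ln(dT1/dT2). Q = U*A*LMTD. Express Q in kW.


LMTD = 34.7960 K
Q = 805.5260 * 25.5970 * 34.7960 = 717460.5914 W = 717.4606 kW

717.4606 kW


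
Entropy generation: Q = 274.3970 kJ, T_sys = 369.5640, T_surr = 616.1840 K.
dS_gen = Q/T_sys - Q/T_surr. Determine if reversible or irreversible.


dS_sys = 274.3970/369.5640 = 0.7425 kJ/K
dS_surr = -274.3970/616.1840 = -0.4453 kJ/K
dS_gen = 0.7425 - 0.4453 = 0.2972 kJ/K (irreversible)

dS_gen = 0.2972 kJ/K, irreversible


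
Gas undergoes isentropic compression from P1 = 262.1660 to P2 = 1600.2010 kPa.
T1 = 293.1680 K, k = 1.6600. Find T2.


(k-1)/k = 0.3976
(P2/P1)^exp = 2.0528
T2 = 293.1680 * 2.0528 = 601.8147 K

601.8147 K


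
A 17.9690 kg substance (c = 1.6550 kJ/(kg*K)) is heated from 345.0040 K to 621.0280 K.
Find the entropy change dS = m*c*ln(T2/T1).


T2/T1 = 1.8001
ln(T2/T1) = 0.5878
dS = 17.9690 * 1.6550 * 0.5878 = 17.4810 kJ/K

17.4810 kJ/K


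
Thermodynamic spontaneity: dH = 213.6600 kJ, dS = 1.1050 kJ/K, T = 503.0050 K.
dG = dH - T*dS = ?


T*dS = 503.0050 * 1.1050 = 555.8205 kJ
dG = 213.6600 - 555.8205 = -342.1605 kJ (spontaneous)

dG = -342.1605 kJ, spontaneous


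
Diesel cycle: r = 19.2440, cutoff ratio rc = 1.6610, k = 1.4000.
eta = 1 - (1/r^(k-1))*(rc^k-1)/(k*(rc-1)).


r^(k-1) = 3.2638
rc^k = 2.0348
eta = 0.6574 = 65.7390%

65.7390%


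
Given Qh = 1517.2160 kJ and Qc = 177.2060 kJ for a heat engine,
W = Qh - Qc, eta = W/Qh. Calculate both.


W = 1517.2160 - 177.2060 = 1340.0100 kJ
eta = 1340.0100 / 1517.2160 = 0.8832 = 88.3203%

W = 1340.0100 kJ, eta = 88.3203%


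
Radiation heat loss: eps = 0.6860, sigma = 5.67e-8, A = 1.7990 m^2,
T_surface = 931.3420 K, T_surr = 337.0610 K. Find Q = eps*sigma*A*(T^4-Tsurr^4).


T^4 = 7.5238e+11
Tsurr^4 = 1.2907e+10
Q = 0.6860 * 5.67e-8 * 1.7990 * 7.3947e+11 = 51744.0014 W

51744.0014 W


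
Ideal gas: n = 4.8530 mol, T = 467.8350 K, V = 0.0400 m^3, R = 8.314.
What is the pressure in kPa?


P = nRT/V = 4.8530 * 8.314 * 467.8350 / 0.0400
= 18876.1327 / 0.0400 = 471903.3166 Pa = 471.9033 kPa

471.9033 kPa


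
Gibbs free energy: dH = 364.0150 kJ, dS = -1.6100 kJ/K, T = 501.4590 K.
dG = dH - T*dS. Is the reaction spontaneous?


T*dS = 501.4590 * -1.6100 = -807.3490 kJ
dG = 364.0150 + 807.3490 = 1171.3640 kJ (non-spontaneous)

dG = 1171.3640 kJ, non-spontaneous


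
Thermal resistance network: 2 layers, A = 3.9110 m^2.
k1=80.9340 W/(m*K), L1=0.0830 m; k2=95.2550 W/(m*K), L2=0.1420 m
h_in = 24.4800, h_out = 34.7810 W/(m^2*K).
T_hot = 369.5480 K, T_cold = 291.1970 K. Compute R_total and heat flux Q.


R_conv_in = 1/(24.4800*3.9110) = 0.0104
R_1 = 0.0830/(80.9340*3.9110) = 0.0003
R_2 = 0.1420/(95.2550*3.9110) = 0.0004
R_conv_out = 1/(34.7810*3.9110) = 0.0074
R_total = 0.0184 K/W
Q = 78.3510 / 0.0184 = 4249.0624 W

R_total = 0.0184 K/W, Q = 4249.0624 W


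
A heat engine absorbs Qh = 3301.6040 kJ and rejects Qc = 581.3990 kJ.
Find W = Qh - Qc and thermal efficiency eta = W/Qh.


W = 3301.6040 - 581.3990 = 2720.2050 kJ
eta = 2720.2050 / 3301.6040 = 0.8239 = 82.3904%

W = 2720.2050 kJ, eta = 82.3904%


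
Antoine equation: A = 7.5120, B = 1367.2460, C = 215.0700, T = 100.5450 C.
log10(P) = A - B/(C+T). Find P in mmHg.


C+T = 315.6150
B/(C+T) = 4.3320
log10(P) = 7.5120 - 4.3320 = 3.1800
P = 10^3.1800 = 1513.5412 mmHg

1513.5412 mmHg


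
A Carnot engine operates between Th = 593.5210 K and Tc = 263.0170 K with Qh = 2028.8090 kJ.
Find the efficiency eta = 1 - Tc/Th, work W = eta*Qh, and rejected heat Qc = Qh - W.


eta = 1 - 263.0170/593.5210 = 0.5569
W = 0.5569 * 2028.8090 = 1129.7486 kJ
Qc = 2028.8090 - 1129.7486 = 899.0604 kJ

eta = 55.6853%, W = 1129.7486 kJ, Qc = 899.0604 kJ


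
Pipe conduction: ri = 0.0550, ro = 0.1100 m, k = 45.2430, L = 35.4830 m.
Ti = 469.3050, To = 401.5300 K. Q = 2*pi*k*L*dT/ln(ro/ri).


dT = 67.7750 K
ln(ro/ri) = 0.6931
Q = 2*pi*45.2430*35.4830*67.7750 / 0.6931 = 986269.6284 W

986269.6284 W
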